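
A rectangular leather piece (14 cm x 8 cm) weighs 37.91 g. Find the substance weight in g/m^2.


3384.8 g/m^2


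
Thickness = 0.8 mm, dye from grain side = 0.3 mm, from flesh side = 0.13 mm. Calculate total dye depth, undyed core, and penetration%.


Total dyed = 0.3 + 0.13 = 0.43 mm
Undyed core = 0.8 - 0.43 = 0.37 mm
Penetration = 0.43 / 0.8 x 100 = 53.8%


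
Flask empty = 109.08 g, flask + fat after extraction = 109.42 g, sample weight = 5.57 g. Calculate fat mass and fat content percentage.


Fat mass = 0.34 g
Fat content = 6.1%

Fat mass = 109.42 - 109.08 = 0.34 g
Fat% = 0.34 / 5.57 x 100 = 6.1%


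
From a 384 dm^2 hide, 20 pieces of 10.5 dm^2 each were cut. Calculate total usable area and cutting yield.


Total usable = 20 x 10.5 = 210.0 dm^2
Yield = 210.0 / 384 x 100 = 54.7%


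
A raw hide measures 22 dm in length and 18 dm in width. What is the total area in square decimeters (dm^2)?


396 dm^2

Area = length x width
Area = 22 x 18 = 396 dm^2


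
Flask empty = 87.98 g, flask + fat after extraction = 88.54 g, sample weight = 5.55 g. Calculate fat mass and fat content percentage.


Fat mass = 0.56 g
Fat content = 10.1%

Fat mass = 88.54 - 87.98 = 0.56 g
Fat% = 0.56 / 5.55 x 100 = 10.1%


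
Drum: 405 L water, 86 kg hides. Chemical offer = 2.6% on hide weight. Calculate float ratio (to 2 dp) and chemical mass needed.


Float ratio = 405 / 86 = 4.71
Chemical = 86 x 2.6 / 100 = 2.236 kg


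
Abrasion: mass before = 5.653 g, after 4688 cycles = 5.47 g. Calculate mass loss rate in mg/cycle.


Mass loss = 5.653 - 5.47 = 0.183 g
Rate = 0.183 / 4688 x 1000 = 0.039 mg/cycle


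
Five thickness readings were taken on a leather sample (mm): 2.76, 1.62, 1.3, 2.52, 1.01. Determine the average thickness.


Sum = 2.76 + 1.62 + 1.3 + 2.52 + 1.01 = 9.21
Average = 9.21 / 5 = 1.84 mm


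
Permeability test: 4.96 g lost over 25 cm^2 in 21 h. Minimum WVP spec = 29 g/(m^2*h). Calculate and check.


WVP = 94.48 g/(m^2*h)
Meets specification: Yes

WVP = 4.96 / (25 x 21) x 10000 = 94.48 g/(m^2*h)
Minimum: 29 g/(m^2*h)
Meets spec: Yes


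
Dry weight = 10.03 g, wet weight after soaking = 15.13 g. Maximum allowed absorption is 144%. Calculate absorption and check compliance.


WA = (15.13 - 10.03) / 10.03 x 100 = 50.8%
Maximum allowed: 144%
Compliant: Yes


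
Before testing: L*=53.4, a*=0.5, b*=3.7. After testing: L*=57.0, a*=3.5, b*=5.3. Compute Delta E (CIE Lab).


dL = 57.0 - 53.4 = 3.6
da = 3.5 - 0.5 = 3.0
db = 5.3 - 3.7 = 1.6
dE = sqrt((3.6)^2 + (3.0)^2 + (1.6)^2) = 4.95


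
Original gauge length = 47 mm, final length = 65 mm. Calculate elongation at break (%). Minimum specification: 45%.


Elongation = 38.3%
Meets spec: No


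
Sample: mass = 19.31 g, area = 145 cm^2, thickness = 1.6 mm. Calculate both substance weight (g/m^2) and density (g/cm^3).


Substance weight = 1331.7 g/m^2
Density = 0.832 g/cm^3


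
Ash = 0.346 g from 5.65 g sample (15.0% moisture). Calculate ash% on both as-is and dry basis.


As-is ash% = 0.346 / 5.65 x 100 = 6.12%
Dry mass = 5.65 x (100 - 15.0) / 100 = 4.8025 g
Dry-basis ash% = 0.346 / 4.8025 x 100 = 7.20%


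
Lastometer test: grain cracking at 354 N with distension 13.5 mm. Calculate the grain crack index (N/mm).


26.2 N/mm

Grain crack index = force / distension
Index = 354 / 13.5 = 26.2 N/mm


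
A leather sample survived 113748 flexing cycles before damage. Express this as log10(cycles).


5.06


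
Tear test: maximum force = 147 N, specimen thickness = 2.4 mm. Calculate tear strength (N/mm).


61.3 N/mm

Tear strength = force / thickness
Tear = 147 / 2.4 = 61.3 N/mm


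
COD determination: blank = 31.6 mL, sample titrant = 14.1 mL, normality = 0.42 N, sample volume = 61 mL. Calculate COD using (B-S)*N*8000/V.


COD = (31.6 - 14.1) x 0.42 x 8000 / 61
COD = 17.5 x 0.42 x 8000 / 61
COD = 963.9 mg/L


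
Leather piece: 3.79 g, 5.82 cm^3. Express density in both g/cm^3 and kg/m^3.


0.651 g/cm^3
651 kg/m^3


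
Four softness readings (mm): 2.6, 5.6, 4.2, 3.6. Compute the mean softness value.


Sum = 2.6 + 5.6 + 4.2 + 3.6
Mean = 16.0 / 4 = 4.00 mm


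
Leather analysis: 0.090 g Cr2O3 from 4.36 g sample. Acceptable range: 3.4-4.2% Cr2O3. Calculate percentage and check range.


Cr2O3 = 2.06%
Within range: No

Cr2O3% = 0.090 / 4.36 x 100 = 2.06%
Acceptable range: 3.4 to 4.2%
Within range: No


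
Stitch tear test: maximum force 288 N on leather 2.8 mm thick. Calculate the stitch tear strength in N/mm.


102.9 N/mm

Stitch tear strength = force / thickness
STS = 288 / 2.8 = 102.9 N/mm


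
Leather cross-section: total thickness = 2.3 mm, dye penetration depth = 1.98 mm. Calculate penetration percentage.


Penetration% = 1.98 / 2.3 x 100
Penetration = 86.1%


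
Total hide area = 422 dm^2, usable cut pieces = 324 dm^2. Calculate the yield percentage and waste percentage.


Yield = 76.8%
Waste = 23.2%


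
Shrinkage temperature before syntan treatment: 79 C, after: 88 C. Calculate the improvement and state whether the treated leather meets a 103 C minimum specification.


Improvement = 88 - 79 = 9 C
Spec check: 88 C >= 103 C? No


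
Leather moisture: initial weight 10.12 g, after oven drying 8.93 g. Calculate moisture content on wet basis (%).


Moisture = 10.12 - 8.93 = 1.19 g
MC = 1.19 / 10.12 x 100 = 11.8%


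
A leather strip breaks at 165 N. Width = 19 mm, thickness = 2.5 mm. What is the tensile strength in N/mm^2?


3.47 N/mm^2

Cross-sectional area = 19 x 2.5 = 47.5 mm^2
Tensile strength = 165 / 47.5 = 3.47 N/mm^2


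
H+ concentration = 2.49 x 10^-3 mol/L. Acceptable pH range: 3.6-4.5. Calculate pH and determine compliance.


pH = -log10(2.49 x 10^-3) = 2.60
Range: 3.6 to 4.5
Compliant: No


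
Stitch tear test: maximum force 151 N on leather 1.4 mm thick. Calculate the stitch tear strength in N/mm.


Stitch tear strength = force / thickness
STS = 151 / 1.4 = 107.9 N/mm


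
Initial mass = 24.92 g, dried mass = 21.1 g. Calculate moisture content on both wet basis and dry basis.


Wet basis = 15.3%
Dry basis = 18.1%


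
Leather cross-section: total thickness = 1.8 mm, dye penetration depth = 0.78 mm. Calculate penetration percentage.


43.3%

Penetration% = 0.78 / 1.8 x 100
Penetration = 43.3%


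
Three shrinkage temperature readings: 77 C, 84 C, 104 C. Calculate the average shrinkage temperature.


88.3 C


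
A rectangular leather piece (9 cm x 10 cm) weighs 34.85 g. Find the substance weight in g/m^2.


3872.2 g/m^2

Area = 9 x 10 = 90 cm^2
SW = 34.85 / 90 x 10000 = 3872.2 g/m^2


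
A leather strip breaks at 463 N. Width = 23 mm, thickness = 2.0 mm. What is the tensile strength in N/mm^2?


10.07 N/mm^2

Cross-sectional area = 23 x 2.0 = 46.0 mm^2
Tensile strength = 463 / 46.0 = 10.07 N/mm^2


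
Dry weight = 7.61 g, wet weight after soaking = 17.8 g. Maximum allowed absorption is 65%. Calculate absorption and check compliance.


WA = (17.8 - 7.61) / 7.61 x 100 = 133.9%
Maximum allowed: 65%
Compliant: No


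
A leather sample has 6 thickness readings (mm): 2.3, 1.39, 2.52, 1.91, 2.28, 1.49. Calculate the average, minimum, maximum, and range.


Sum = 11.89
Average = 11.89 / 6 = 1.98 mm
Minimum = 1.39 mm
Maximum = 2.52 mm
Range = 2.52 - 1.39 = 1.13 mm


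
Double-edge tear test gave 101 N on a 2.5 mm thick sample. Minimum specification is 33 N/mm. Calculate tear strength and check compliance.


Tear strength = 40.4 N/mm
Compliant: Yes

Tear strength = 101 / 2.5 = 40.4 N/mm
Required minimum = 33 N/mm
Compliant: Yes


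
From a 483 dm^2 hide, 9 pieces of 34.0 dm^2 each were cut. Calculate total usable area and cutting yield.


Usable area = 306.0 dm^2
Yield = 63.4%

Total usable = 9 x 34.0 = 306.0 dm^2
Yield = 306.0 / 483 x 100 = 63.4%


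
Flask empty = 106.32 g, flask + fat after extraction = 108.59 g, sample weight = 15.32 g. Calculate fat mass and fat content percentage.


Fat mass = 2.27 g
Fat content = 14.8%

Fat mass = 108.59 - 106.32 = 2.27 g
Fat% = 2.27 / 15.32 x 100 = 14.8%


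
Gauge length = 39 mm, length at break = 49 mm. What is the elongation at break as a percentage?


Extension = 49 - 39 = 10 mm
Elongation = 10 / 39 x 100 = 25.6%


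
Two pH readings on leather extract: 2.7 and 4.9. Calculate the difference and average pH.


Difference = |2.7 - 4.9| = 2.2
Average = (2.7 + 4.9) / 2 = 3.80


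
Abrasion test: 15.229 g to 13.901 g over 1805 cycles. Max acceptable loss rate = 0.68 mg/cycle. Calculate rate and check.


Loss = 15.229 - 13.901 = 1.328 g
Rate = 1.328 g / 1805 cycles x 1000 = 0.736 mg/cycle
Max = 0.68 mg/cycle
Passes: No


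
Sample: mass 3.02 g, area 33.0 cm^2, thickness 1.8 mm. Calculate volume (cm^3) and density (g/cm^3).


Volume = 5.940 cm^3
Density = 0.508 g/cm^3

Thickness in cm = 1.8 / 10 = 0.18 cm
Volume = 33.0 x 0.18 = 5.940 cm^3
Density = 3.02 / 5.940 = 0.508 g/cm^3


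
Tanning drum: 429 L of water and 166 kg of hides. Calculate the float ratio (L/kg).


Float ratio = water / hide weight
Ratio = 429 / 166 = 2.6


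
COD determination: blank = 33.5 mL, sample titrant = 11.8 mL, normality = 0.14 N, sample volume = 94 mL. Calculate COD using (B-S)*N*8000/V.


258.6 mg/L

COD = (33.5 - 11.8) x 0.14 x 8000 / 94
COD = 21.7 x 0.14 x 8000 / 94
COD = 258.6 mg/L


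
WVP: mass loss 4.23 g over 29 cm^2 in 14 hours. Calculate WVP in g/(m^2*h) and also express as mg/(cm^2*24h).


WVP = 4.23 / (29 x 14) x 10000 = 104.19 g/(m^2*h)
Mass loss in mg = 4.23 x 1000 = 4230 mg
Per cm^2 per 24h in mg: 4230 x 24 / (29 x 14) = 101520 / 406 = 250.05 mg/(cm^2*24h)


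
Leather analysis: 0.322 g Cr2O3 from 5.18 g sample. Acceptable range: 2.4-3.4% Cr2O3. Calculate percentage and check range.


Cr2O3 = 6.22%
Within range: No

Cr2O3% = 0.322 / 5.18 x 100 = 6.22%
Acceptable range: 2.4 to 3.4%
Within range: No


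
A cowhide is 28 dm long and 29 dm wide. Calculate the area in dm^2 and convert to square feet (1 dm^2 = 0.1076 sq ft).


812 dm^2
87.37 sq ft


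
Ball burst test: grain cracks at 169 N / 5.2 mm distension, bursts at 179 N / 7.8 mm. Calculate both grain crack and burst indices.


Crack index = 169 / 5.2 = 32.5 N/mm
Burst index = 179 / 7.8 = 22.9 N/mm


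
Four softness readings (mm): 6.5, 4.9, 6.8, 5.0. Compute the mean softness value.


5.80 mm

Sum = 6.5 + 4.9 + 6.8 + 5.0
Mean = 23.2 / 4 = 5.80 mm


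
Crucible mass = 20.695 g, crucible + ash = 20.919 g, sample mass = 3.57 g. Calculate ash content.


Ash mass = 0.224 g
Ash content = 6.27%


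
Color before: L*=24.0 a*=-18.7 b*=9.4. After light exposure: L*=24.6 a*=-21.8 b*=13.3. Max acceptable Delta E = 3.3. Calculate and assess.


dL = 0.6, da = -3.1, db = 3.9
dE = sqrt((0.6)^2 + (-3.1)^2 + (3.9)^2) = 5.02
Max = 3.3
Passes: No


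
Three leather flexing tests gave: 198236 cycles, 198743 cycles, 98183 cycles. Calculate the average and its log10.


Average = 165054 cycles
log10 = 5.22

Average = (198236 + 198743 + 98183) / 3 = 165054 cycles
log10(165054) = 5.22


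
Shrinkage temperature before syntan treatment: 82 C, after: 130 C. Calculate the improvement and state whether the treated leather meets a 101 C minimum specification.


Improvement = 130 - 82 = 48 C
Spec check: 130 C >= 101 C? Yes


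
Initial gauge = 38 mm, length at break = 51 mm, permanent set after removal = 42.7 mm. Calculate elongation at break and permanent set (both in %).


Elongation at break = 34.2%
Permanent set = 12.4%

Elongation at break = (51 - 38) / 38 x 100 = 34.2%
Permanent set = (42.7 - 38) / 38 x 100 = 12.4%


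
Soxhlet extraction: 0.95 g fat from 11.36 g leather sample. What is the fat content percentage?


Fat content = 0.95 / 11.36 x 100
Fat = 8.4%


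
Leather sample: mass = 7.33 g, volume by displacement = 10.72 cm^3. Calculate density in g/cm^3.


Density = mass / volume
Density = 7.33 / 10.72 = 0.684 g/cm^3


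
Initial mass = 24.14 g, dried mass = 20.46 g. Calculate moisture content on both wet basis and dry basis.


Moisture lost = 24.14 - 20.46 = 3.68 g
Wet basis MC = 3.68 / 24.14 x 100 = 15.2%
Dry basis MC = 3.68 / 20.46 x 100 = 18.0%


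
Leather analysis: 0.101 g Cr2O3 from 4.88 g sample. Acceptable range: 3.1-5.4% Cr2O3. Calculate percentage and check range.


Cr2O3% = 0.101 / 4.88 x 100 = 2.07%
Acceptable range: 3.1 to 5.4%
Within range: No


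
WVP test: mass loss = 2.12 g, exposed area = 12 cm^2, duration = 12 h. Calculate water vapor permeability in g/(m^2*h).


WVP = mass_loss / (area x time) x 10000
WVP = 2.12 / (12 x 12) x 10000
WVP = 2.12 / 144 x 10000 = 147.22 g/(m^2*h)


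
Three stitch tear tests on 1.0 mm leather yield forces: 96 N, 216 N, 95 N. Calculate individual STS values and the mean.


STS1 = 96.0 N/mm
STS2 = 216.0 N/mm
STS3 = 95.0 N/mm
Mean = 135.7 N/mm

STS1 = 96 / 1.0 = 96.0 N/mm
STS2 = 216 / 1.0 = 216.0 N/mm
STS3 = 95 / 1.0 = 95.0 N/mm
Mean = (96.0 + 216.0 + 95.0) / 3 = 135.7 N/mm


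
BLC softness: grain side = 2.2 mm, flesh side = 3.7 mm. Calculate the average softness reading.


2.95 mm

Average = (2.2 + 3.7) / 2
Average = 2.95 mm


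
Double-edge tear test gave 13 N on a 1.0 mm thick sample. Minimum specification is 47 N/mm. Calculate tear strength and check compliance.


Tear strength = 13.0 N/mm
Compliant: No


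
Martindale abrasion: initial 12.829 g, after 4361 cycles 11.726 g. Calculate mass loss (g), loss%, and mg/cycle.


Loss = 12.829 - 11.726 = 1.103 g
Loss% = 1.103 / 12.829 x 100 = 8.60%
Rate = 1.103 / 4361 x 1000 = 0.253 mg/cycle


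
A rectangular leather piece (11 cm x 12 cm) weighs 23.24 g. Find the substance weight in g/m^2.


Area = 11 x 12 = 132 cm^2
SW = 23.24 / 132 x 10000 = 1760.6 g/m^2


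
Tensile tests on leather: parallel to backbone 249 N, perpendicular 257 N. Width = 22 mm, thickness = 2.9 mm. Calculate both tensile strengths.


Parallel = 3.90 N/mm^2
Perpendicular = 4.03 N/mm^2

Area = 22 x 2.9 = 63.8 mm^2
TS (parallel) = 249 / 63.8 = 3.90 N/mm^2
TS (perpendicular) = 257 / 63.8 = 4.03 N/mm^2


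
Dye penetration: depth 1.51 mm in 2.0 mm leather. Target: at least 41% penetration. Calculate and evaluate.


Penetration = 75.5%
Meets target: Yes

Penetration = 1.51 / 2.0 x 100 = 75.5%
Target: 41%
Meets target: Yes


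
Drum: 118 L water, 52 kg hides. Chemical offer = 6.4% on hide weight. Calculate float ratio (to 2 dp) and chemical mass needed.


Float ratio = 118 / 52 = 2.27
Chemical = 52 x 6.4 / 100 = 3.328 kg


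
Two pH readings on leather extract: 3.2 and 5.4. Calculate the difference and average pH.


Difference = |3.2 - 5.4| = 2.2
Average = (3.2 + 5.4) / 2 = 4.30


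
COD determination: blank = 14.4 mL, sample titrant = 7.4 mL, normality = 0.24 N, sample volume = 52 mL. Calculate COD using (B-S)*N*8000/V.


258.5 mg/L


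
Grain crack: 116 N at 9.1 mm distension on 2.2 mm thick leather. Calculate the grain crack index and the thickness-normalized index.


Crack index = 116 / 9.1 = 12.7 N/mm
Normalized = 12.7 / 2.2 = 5.8 N/mm per mm


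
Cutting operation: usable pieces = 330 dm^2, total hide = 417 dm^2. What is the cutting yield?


79.1%


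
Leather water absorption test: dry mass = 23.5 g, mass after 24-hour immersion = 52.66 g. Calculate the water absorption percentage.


Water absorbed = 52.66 - 23.5 = 29.16 g
WA% = 29.16 / 23.5 x 100 = 124.1%


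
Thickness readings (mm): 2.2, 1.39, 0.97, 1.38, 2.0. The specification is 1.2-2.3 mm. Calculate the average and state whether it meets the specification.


Average = 1.59 mm
Within specification: Yes


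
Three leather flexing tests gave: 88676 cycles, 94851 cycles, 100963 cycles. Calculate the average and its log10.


Average = 94830 cycles
log10 = 4.98


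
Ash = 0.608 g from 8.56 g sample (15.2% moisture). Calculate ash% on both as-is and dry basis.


As-is ash% = 0.608 / 8.56 x 100 = 7.10%
Dry mass = 8.56 x (100 - 15.2) / 100 = 7.25888 g
Dry-basis ash% = 0.608 / 7.25888 x 100 = 8.38%


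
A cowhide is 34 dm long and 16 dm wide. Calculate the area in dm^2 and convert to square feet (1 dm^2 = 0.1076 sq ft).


Area = 34 x 16 = 544 dm^2
Conversion: 544 x 0.1076 = 58.53 sq ft


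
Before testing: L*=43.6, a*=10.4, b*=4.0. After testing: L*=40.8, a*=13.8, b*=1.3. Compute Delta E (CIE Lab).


Delta E = 5.17


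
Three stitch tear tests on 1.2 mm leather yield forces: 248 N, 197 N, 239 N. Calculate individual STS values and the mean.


STS1 = 206.7 N/mm
STS2 = 164.2 N/mm
STS3 = 199.2 N/mm
Mean = 190.0 N/mm

STS1 = 248 / 1.2 = 206.7 N/mm
STS2 = 197 / 1.2 = 164.2 N/mm
STS3 = 239 / 1.2 = 199.2 N/mm
Mean = (206.7 + 164.2 + 199.2) / 3 = 190.0 N/mm


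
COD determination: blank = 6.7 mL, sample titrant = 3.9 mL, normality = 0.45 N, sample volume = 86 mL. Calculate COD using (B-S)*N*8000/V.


117.2 mg/L

COD = (6.7 - 3.9) x 0.45 x 8000 / 86
COD = 2.8 x 0.45 x 8000 / 86
COD = 117.2 mg/L


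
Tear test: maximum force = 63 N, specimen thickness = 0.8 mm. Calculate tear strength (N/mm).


Tear strength = force / thickness
Tear = 63 / 0.8 = 78.8 N/mm


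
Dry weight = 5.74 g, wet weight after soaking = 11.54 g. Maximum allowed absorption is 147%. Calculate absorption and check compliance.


WA = (11.54 - 5.74) / 5.74 x 100 = 101.0%
Maximum allowed: 147%
Compliant: Yes


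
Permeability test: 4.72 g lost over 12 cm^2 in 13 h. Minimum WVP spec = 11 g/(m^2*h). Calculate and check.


WVP = 4.72 / (12 x 13) x 10000 = 302.56 g/(m^2*h)
Minimum: 11 g/(m^2*h)
Meets spec: Yes


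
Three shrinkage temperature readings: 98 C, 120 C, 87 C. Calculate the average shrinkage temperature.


101.7 C


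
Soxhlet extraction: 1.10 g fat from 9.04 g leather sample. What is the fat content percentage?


Fat content = 1.10 / 9.04 x 100
Fat = 12.2%


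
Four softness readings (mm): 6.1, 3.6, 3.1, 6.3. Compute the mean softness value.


Sum = 6.1 + 3.6 + 3.1 + 6.3
Mean = 19.1 / 4 = 4.78 mm


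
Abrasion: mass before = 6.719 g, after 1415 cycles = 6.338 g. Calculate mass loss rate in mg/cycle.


0.269 mg/cycle


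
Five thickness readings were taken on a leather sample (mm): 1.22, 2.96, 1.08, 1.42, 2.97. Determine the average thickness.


1.93 mm

Sum = 1.22 + 2.96 + 1.08 + 1.42 + 2.97 = 9.65
Average = 9.65 / 5 = 1.93 mm


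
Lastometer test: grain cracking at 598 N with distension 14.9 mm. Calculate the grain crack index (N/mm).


Grain crack index = force / distension
Index = 598 / 14.9 = 40.1 N/mm


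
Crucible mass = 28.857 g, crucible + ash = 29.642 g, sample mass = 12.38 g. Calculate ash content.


Ash mass = 29.642 - 28.857 = 0.785 g
Ash% = 0.785 / 12.38 x 100 = 6.34%


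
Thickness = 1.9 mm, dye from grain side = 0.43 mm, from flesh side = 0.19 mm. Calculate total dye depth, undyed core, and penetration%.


Total dyed = 0.62 mm
Undyed core = 1.28 mm
Penetration = 32.6%


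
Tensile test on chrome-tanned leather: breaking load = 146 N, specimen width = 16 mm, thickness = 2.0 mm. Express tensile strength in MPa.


Cross-section = 16 x 2.0 = 32.0 mm^2
TS = 146 / 32.0 = 4.56 MPa
(1 N/mm^2 = 1 MPa)


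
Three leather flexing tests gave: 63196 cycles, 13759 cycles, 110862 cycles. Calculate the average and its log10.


Average = 62606 cycles
log10 = 4.80

Average = (63196 + 13759 + 110862) / 3 = 62606 cycles
log10(62606) = 4.80


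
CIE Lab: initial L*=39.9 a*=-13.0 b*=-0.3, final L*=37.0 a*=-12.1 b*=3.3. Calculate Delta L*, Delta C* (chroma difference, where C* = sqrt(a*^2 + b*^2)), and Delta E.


Delta L* = -2.9
Delta C* = -0.46
Delta E = 4.71

Delta L* = 37.0 - 39.9 = -2.9
C1* = sqrt((-13.0)^2 + (-0.3)^2) = 13.003
C2* = sqrt((-12.1)^2 + (3.3)^2) = 12.542
Delta C* = 12.542 - 13.003 = -0.46
Delta E = sqrt((-2.9)^2 + (0.9)^2 + (3.6)^2) = 4.71


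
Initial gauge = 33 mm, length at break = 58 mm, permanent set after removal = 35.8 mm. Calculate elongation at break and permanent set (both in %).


Elongation at break = 75.8%
Permanent set = 8.5%

Elongation at break = (58 - 33) / 33 x 100 = 75.8%
Permanent set = (35.8 - 33) / 33 x 100 = 8.5%


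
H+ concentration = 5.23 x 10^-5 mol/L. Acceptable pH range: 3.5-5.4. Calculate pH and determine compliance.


pH = -log10(5.23 x 10^-5) = 4.28
Range: 3.5 to 5.4
Compliant: Yes


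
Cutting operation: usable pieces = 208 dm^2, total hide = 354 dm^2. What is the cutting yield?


58.8%


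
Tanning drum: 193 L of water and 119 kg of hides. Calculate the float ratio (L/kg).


Float ratio = water / hide weight
Ratio = 193 / 119 = 1.6


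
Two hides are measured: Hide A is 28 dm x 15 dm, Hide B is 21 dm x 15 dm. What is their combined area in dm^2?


Hide A area = 28 x 15 = 420 dm^2
Hide B area = 21 x 15 = 315 dm^2
Total = 420 + 315 = 735 dm^2


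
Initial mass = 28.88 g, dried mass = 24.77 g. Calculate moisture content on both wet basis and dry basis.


Moisture lost = 28.88 - 24.77 = 4.11 g
Wet basis MC = 4.11 / 28.88 x 100 = 14.2%
Dry basis MC = 4.11 / 24.77 x 100 = 16.6%


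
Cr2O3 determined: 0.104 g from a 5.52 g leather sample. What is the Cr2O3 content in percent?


Cr2O3% = 0.104 / 5.52 x 100
Cr2O3% = 1.88%


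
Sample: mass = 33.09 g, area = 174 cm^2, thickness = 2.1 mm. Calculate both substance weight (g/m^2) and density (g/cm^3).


Substance weight = 1901.7 g/m^2
Density = 0.906 g/cm^3


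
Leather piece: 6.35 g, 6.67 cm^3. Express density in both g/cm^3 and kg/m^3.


Density = 6.35 / 6.67 = 0.952 g/cm^3
Convert: 0.952 x 1000 = 952 kg/m^3


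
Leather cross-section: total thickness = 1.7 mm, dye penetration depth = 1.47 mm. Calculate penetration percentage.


Penetration% = 1.47 / 1.7 x 100
Penetration = 86.5%


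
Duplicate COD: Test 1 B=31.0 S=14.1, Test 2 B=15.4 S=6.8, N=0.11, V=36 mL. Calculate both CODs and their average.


COD1 = 413.1 mg/L
COD2 = 210.2 mg/L
Average = 311.7 mg/L

COD1 = (31.0 - 14.1) x 0.11 x 8000 / 36 = 413.1 mg/L
COD2 = (15.4 - 6.8) x 0.11 x 8000 / 36 = 210.2 mg/L
Average = (413.1 + 210.2) / 2 = 311.7 mg/L


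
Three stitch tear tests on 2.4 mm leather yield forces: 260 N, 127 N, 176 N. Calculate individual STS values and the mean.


STS1 = 260 / 2.4 = 108.3 N/mm
STS2 = 127 / 2.4 = 52.9 N/mm
STS3 = 176 / 2.4 = 73.3 N/mm
Mean = (108.3 + 52.9 + 73.3) / 3 = 78.2 N/mm


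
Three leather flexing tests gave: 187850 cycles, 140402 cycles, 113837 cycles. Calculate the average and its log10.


Average = (187850 + 140402 + 113837) / 3 = 147363 cycles
log10(147363) = 5.17


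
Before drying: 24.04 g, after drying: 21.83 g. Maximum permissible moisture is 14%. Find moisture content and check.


Moisture content = 9.2%
Acceptable: Yes

MC = (24.04 - 21.83) / 24.04 x 100 = 9.2%
Maximum: 14%
Acceptable: Yes


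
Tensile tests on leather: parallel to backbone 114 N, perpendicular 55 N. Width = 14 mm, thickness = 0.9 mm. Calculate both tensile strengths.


Parallel = 9.05 N/mm^2
Perpendicular = 4.37 N/mm^2

Area = 14 x 0.9 = 12.6 mm^2
TS (parallel) = 114 / 12.6 = 9.05 N/mm^2
TS (perpendicular) = 55 / 12.6 = 4.37 N/mm^2


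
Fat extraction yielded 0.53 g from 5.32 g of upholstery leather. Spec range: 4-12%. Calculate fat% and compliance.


Fat% = 0.53 / 5.32 x 100 = 10.0%
Spec range: 4-12%
Compliant: Yes


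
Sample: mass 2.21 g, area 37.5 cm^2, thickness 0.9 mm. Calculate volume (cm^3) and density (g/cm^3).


Thickness in cm = 0.9 / 10 = 0.09 cm
Volume = 37.5 x 0.09 = 3.375 cm^3
Density = 2.21 / 3.375 = 0.655 g/cm^3


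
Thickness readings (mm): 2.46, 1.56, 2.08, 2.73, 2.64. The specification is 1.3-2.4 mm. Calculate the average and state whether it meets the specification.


Average = 2.29 mm
Within specification: Yes

Sum = 11.47
Average = 11.47 / 5 = 2.29 mm
Specification range: 1.3 to 2.4 mm
Within spec: Yes


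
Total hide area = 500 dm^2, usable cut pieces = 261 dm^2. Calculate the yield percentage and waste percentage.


Yield = 261 / 500 x 100 = 52.2%
Waste = 500 - 261 = 239 dm^2
Waste% = 100 - 52.2 = 47.8%


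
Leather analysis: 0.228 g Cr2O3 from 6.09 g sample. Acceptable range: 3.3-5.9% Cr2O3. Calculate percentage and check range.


Cr2O3 = 3.74%
Within range: Yes


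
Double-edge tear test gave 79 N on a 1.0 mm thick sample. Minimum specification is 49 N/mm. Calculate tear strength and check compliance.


Tear strength = 79.0 N/mm
Compliant: Yes

Tear strength = 79 / 1.0 = 79.0 N/mm
Required minimum = 49 N/mm
Compliant: Yes


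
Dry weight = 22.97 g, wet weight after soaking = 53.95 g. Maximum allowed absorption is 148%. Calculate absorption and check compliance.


Absorption = 134.9%
Compliant: Yes

WA = (53.95 - 22.97) / 22.97 x 100 = 134.9%
Maximum allowed: 148%
Compliant: Yes


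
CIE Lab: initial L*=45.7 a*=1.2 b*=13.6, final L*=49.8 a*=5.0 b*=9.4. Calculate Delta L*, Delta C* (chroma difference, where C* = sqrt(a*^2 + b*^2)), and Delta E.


Delta L* = 49.8 - 45.7 = 4.1
C1* = sqrt((1.2)^2 + (13.6)^2) = 13.653
C2* = sqrt((5.0)^2 + (9.4)^2) = 10.647
Delta C* = 10.647 - 13.653 = -3.01
Delta E = sqrt((4.1)^2 + (3.8)^2 + (-4.2)^2) = 6.99


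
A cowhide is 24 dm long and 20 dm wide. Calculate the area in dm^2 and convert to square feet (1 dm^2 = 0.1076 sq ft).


480 dm^2
51.65 sq ft


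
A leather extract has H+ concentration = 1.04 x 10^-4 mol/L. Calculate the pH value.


pH = -log10[H+]
pH = -log10(1.04 x 10^-4) = 3.98


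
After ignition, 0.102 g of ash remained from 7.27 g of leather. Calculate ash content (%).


1.40%


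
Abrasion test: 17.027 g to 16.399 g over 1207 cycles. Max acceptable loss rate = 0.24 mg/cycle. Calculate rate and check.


Loss = 17.027 - 16.399 = 0.628 g
Rate = 0.628 g / 1207 cycles x 1000 = 0.520 mg/cycle
Max = 0.24 mg/cycle
Passes: No


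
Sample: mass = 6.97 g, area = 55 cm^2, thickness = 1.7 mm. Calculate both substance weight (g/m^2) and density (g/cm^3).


Substance weight = 1267.3 g/m^2
Density = 0.745 g/cm^3

SW = 6.97 / 55 x 10000 = 1267.3 g/m^2
Volume = 55 x 1.7 / 10 = 9.35 cm^3
Density = 6.97 / 9.35 = 0.745 g/cm^3


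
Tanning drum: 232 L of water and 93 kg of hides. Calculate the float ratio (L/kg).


Float ratio = water / hide weight
Ratio = 232 / 93 = 2.5


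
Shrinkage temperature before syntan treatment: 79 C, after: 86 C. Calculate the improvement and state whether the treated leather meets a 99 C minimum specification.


Improvement = 7 C
Meets 99 C spec: No


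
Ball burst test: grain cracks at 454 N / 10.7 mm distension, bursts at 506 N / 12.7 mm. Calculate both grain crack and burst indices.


Crack index = 42.4 N/mm
Burst index = 39.8 N/mm


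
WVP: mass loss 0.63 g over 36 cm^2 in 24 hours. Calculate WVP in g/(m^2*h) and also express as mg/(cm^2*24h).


WVP = 0.63 / (36 x 24) x 10000 = 7.29 g/(m^2*h)
Mass loss in mg = 0.63 x 1000 = 630 mg
Per cm^2 per 24h in mg: 630 x 24 / (36 x 24) = 15120 / 864 = 17.50 mg/(cm^2*24h)


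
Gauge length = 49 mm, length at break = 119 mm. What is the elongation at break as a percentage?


Extension = 119 - 49 = 70 mm
Elongation = 70 / 49 x 100 = 142.9%


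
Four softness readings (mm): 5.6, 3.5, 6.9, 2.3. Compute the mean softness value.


4.58 mm


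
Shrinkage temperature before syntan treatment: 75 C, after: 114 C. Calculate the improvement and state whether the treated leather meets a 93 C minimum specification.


Improvement = 39 C
Meets 93 C spec: Yes

Improvement = 114 - 75 = 39 C
Spec check: 114 C >= 93 C? Yes


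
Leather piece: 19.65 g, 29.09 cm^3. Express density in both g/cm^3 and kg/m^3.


Density = 19.65 / 29.09 = 0.675 g/cm^3
Convert: 0.675 x 1000 = 675 kg/m^3


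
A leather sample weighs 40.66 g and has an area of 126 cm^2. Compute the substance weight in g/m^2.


3227.0 g/m^2

Substance weight = mass / area x 10000
SW = 40.66 / 126 x 10000
SW = 3227.0 g/m^2


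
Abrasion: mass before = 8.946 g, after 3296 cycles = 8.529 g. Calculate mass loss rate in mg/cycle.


Mass loss = 8.946 - 8.529 = 0.417 g
Rate = 0.417 / 3296 x 1000 = 0.127 mg/cycle


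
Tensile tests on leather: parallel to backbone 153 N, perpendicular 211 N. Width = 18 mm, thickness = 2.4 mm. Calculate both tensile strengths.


Parallel = 3.54 N/mm^2
Perpendicular = 4.88 N/mm^2

Area = 18 x 2.4 = 43.2 mm^2
TS (parallel) = 153 / 43.2 = 3.54 N/mm^2
TS (perpendicular) = 211 / 43.2 = 4.88 N/mm^2


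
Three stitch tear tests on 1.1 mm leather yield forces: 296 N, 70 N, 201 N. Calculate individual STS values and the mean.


STS1 = 296 / 1.1 = 269.1 N/mm
STS2 = 70 / 1.1 = 63.6 N/mm
STS3 = 201 / 1.1 = 182.7 N/mm
Mean = (269.1 + 63.6 + 182.7) / 3 = 171.8 N/mm


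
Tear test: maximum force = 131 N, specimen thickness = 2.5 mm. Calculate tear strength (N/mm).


Tear strength = force / thickness
Tear = 131 / 2.5 = 52.4 N/mm


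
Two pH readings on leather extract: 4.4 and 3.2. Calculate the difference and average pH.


Difference = 1.2
Average pH = 3.80


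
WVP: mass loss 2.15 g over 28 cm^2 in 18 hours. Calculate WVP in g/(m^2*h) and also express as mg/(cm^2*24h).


WVP = 2.15 / (28 x 18) x 10000 = 42.66 g/(m^2*h)
Mass loss in mg = 2.15 x 1000 = 2150 mg
Per cm^2 per 24h in mg: 2150 x 24 / (28 x 18) = 51600 / 504 = 102.38 mg/(cm^2*24h)


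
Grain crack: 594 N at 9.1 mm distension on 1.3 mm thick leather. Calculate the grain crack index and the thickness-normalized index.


Crack index = 594 / 9.1 = 65.3 N/mm
Normalized = 65.3 / 1.3 = 50.2 N/mm per mm


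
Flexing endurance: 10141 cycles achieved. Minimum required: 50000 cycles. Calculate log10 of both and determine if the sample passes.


log10(10141) = 4.01
log10(50000) = 4.70
Passes: No


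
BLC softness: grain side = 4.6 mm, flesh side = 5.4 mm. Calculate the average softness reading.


5.00 mm

Average = (4.6 + 5.4) / 2
Average = 5.00 mm


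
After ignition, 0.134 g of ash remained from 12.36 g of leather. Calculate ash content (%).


1.08%

Ash% = 0.134 / 12.36 x 100
Ash% = 1.08%


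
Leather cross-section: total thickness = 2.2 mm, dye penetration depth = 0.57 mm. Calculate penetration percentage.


Penetration% = 0.57 / 2.2 x 100
Penetration = 25.9%


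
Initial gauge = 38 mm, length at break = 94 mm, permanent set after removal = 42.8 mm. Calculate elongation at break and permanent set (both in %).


Elongation at break = 147.4%
Permanent set = 12.6%

Elongation at break = (94 - 38) / 38 x 100 = 147.4%
Permanent set = (42.8 - 38) / 38 x 100 = 12.6%


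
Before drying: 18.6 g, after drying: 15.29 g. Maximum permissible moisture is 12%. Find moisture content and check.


MC = (18.6 - 15.29) / 18.6 x 100 = 17.8%
Maximum: 12%
Acceptable: No


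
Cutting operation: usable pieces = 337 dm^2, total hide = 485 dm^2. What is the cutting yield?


69.5%


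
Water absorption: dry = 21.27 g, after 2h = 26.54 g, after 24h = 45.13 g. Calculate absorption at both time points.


2h absorption = 24.8%
24h absorption = 112.2%

WA (2h) = (26.54 - 21.27) / 21.27 x 100 = 24.8%
WA (24h) = (45.13 - 21.27) / 21.27 x 100 = 112.2%


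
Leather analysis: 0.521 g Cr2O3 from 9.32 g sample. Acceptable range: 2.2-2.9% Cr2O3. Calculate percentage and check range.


Cr2O3 = 5.59%
Within range: No

Cr2O3% = 0.521 / 9.32 x 100 = 5.59%
Acceptable range: 2.2 to 2.9%
Within range: No


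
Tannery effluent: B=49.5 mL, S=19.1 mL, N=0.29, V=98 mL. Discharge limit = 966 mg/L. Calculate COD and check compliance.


COD = (49.5 - 19.1) x 0.29 x 8000 / 98 = 719.7 mg/L
Limit: 966 mg/L
Compliant: Yes


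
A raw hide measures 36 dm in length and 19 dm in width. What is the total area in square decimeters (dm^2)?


684 dm^2

Area = length x width
Area = 36 x 19 = 684 dm^2


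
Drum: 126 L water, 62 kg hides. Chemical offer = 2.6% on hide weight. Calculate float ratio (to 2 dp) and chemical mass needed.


Float ratio = 2.03
Chemical needed = 1.612 kg


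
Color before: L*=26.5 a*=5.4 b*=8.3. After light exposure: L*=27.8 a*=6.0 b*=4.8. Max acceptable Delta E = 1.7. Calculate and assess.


Delta E = 3.78
Passes: No

dL = 1.3, da = 0.6, db = -3.5
dE = sqrt((1.3)^2 + (0.6)^2 + (-3.5)^2) = 3.78
Max = 1.7
Passes: No


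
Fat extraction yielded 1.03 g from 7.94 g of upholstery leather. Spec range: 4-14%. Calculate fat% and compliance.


Fat% = 1.03 / 7.94 x 100 = 13.0%
Spec range: 4-14%
Compliant: Yes


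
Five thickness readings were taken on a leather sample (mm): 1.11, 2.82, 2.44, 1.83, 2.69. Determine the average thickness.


Sum = 1.11 + 2.82 + 2.44 + 1.83 + 2.69 = 10.89
Average = 10.89 / 5 = 2.18 mm


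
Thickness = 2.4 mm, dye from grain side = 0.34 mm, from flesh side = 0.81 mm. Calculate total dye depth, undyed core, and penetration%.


Total dyed = 1.15 mm
Undyed core = 1.25 mm
Penetration = 47.9%

Total dyed = 0.34 + 0.81 = 1.15 mm
Undyed core = 2.4 - 1.15 = 1.25 mm
Penetration = 1.15 / 2.4 x 100 = 47.9%


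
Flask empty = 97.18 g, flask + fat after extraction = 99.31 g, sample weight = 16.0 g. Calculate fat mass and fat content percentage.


Fat mass = 99.31 - 97.18 = 2.13 g
Fat% = 2.13 / 16.0 x 100 = 13.3%


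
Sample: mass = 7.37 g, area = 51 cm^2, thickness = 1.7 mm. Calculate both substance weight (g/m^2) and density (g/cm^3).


SW = 7.37 / 51 x 10000 = 1445.1 g/m^2
Volume = 51 x 1.7 / 10 = 8.67 cm^3
Density = 7.37 / 8.67 = 0.850 g/cm^3


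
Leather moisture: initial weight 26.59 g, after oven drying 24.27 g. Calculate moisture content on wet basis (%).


Moisture = 26.59 - 24.27 = 2.32 g
MC = 2.32 / 26.59 x 100 = 8.7%


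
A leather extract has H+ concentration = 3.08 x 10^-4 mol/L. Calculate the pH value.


pH = -log10[H+]
pH = -log10(3.08 x 10^-4) = 3.51


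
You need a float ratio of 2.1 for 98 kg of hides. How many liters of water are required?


205.8 L

Water = hide weight x target ratio
Water = 98 x 2.1 = 205.8 L


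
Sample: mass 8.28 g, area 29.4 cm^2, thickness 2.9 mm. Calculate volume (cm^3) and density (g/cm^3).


Volume = 8.526 cm^3
Density = 0.971 g/cm^3

Thickness in cm = 2.9 / 10 = 0.29 cm
Volume = 29.4 x 0.29 = 8.526 cm^3
Density = 8.28 / 8.526 = 0.971 g/cm^3


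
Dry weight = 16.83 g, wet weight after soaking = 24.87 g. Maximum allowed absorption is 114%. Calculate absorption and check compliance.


Absorption = 47.8%
Compliant: Yes


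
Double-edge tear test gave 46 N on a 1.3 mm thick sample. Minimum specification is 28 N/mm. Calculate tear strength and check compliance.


Tear strength = 35.4 N/mm
Compliant: Yes


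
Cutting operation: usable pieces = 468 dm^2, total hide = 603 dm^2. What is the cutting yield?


Yield = usable / total x 100
Yield = 468 / 603 x 100 = 77.6%


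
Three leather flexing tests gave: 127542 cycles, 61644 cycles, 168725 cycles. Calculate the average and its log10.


Average = (127542 + 61644 + 168725) / 3 = 119304 cycles
log10(119304) = 5.08


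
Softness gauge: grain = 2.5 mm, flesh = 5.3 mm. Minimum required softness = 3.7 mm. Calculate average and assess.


Average softness = 3.90 mm
Meets requirement: Yes


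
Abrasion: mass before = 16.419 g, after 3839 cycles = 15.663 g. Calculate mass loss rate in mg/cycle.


Mass loss = 16.419 - 15.663 = 0.756 g
Rate = 0.756 / 3839 x 1000 = 0.197 mg/cycle


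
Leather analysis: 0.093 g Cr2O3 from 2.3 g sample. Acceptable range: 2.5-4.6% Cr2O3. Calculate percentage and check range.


Cr2O3 = 4.04%
Within range: Yes

Cr2O3% = 0.093 / 2.3 x 100 = 4.04%
Acceptable range: 2.5 to 4.6%
Within range: Yes


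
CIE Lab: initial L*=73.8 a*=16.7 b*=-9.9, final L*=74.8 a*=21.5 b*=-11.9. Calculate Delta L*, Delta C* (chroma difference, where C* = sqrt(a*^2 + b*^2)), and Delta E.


Delta L* = 74.8 - 73.8 = 1.0
C1* = sqrt((16.7)^2 + (-9.9)^2) = 19.414
C2* = sqrt((21.5)^2 + (-11.9)^2) = 24.574
Delta C* = 24.574 - 19.414 = 5.16
Delta E = sqrt((1.0)^2 + (4.8)^2 + (-2.0)^2) = 5.30


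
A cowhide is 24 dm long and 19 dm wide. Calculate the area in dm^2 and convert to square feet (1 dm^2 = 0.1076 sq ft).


Area = 24 x 19 = 456 dm^2
Conversion: 456 x 0.1076 = 49.07 sq ft


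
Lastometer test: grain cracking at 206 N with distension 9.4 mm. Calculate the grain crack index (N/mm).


21.9 N/mm


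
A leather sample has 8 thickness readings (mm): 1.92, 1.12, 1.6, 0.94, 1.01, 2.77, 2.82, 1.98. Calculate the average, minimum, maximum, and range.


Average = 1.77 mm
Min = 0.94 mm
Max = 2.82 mm
Range = 1.88 mm

Sum = 14.16
Average = 14.16 / 8 = 1.77 mm
Minimum = 0.94 mm
Maximum = 2.82 mm
Range = 2.82 - 0.94 = 1.88 mm


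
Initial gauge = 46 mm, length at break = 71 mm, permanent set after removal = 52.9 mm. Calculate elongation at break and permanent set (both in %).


Elongation at break = 54.3%
Permanent set = 15.0%

Elongation at break = (71 - 46) / 46 x 100 = 54.3%
Permanent set = (52.9 - 46) / 46 x 100 = 15.0%


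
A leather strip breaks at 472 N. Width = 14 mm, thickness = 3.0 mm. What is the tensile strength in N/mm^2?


11.24 N/mm^2


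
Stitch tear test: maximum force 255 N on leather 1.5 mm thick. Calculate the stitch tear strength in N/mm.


170.0 N/mm


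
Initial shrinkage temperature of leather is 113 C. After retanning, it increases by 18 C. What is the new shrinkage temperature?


131 C


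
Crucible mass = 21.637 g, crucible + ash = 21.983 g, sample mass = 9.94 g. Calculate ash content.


Ash mass = 21.983 - 21.637 = 0.346 g
Ash% = 0.346 / 9.94 x 100 = 3.48%


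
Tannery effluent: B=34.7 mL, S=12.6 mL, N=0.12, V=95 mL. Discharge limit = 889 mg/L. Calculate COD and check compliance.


COD = 223.3 mg/L
Compliant: Yes

COD = (34.7 - 12.6) x 0.12 x 8000 / 95 = 223.3 mg/L
Limit: 889 mg/L
Compliant: Yes


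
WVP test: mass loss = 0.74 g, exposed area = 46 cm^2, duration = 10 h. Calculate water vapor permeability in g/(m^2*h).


16.09 g/(m^2*h)


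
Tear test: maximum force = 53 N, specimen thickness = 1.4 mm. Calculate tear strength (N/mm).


Tear strength = force / thickness
Tear = 53 / 1.4 = 37.9 N/mm


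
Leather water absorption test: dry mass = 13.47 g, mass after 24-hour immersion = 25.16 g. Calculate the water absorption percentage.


Water absorbed = 25.16 - 13.47 = 11.69 g
WA% = 11.69 / 13.47 x 100 = 86.8%


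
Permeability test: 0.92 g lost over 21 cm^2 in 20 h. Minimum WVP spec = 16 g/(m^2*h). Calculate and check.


WVP = 21.90 g/(m^2*h)
Meets specification: Yes


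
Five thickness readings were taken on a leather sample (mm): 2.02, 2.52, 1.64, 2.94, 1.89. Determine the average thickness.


2.20 mm

Sum = 2.02 + 2.52 + 1.64 + 2.94 + 1.89 = 11.01
Average = 11.01 / 5 = 2.20 mm


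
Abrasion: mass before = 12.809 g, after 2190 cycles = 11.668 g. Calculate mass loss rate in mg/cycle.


0.521 mg/cycle

Mass loss = 12.809 - 11.668 = 1.141 g
Rate = 1.141 / 2190 x 1000 = 0.521 mg/cycle


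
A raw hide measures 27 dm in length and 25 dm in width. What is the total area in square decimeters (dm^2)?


Area = length x width
Area = 27 x 25 = 675 dm^2


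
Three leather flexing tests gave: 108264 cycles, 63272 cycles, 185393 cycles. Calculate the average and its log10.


Average = 118976 cycles
log10 = 5.08


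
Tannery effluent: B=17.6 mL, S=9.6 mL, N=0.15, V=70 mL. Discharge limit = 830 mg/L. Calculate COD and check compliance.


COD = 137.1 mg/L
Compliant: Yes

COD = (17.6 - 9.6) x 0.15 x 8000 / 70 = 137.1 mg/L
Limit: 830 mg/L
Compliant: Yes


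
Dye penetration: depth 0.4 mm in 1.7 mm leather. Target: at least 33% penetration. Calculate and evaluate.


Penetration = 23.5%
Meets target: No

Penetration = 0.4 / 1.7 x 100 = 23.5%
Target: 33%
Meets target: No
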